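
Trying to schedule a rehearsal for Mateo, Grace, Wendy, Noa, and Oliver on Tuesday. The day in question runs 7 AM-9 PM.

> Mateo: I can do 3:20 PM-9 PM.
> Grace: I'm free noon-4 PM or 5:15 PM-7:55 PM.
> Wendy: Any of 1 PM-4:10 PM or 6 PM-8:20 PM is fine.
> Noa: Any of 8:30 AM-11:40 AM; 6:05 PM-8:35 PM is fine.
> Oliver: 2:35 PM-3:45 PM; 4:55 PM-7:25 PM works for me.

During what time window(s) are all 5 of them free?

Mateo ∩ Grace: 15:20-16:00, 17:15-19:55.
Mateo ∩ Grace ∩ Wendy: 15:20-16:00, 18:00-19:55.
Mateo ∩ Grace ∩ Wendy ∩ Noa: 18:05-19:55.
Mateo ∩ Grace ∩ Wendy ∩ Noa ∩ Oliver: 18:05-19:25.
Those are the intersection windows.

18:05-19:25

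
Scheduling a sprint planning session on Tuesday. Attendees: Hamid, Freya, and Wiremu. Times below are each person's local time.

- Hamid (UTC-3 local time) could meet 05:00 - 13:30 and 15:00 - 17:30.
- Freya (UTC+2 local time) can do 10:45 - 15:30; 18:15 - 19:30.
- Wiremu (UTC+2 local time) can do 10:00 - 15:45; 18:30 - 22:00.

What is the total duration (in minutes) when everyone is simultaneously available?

Hamid in UTC: 08:00-16:30, 18:00-20:30 (add 3h to convert from UTC-3).
Freya in UTC: 08:45-13:30, 16:15-17:30 (subtract 2h to convert from UTC+2).
Wiremu in UTC: 08:00-13:45, 16:30-20:00 (subtract 2h to convert from UTC+2).
Hamid ∩ Freya: 08:45-13:30, 16:15-16:30.
Hamid ∩ Freya ∩ Wiremu: 08:45-13:30.
That's a single block of 285 minutes.

285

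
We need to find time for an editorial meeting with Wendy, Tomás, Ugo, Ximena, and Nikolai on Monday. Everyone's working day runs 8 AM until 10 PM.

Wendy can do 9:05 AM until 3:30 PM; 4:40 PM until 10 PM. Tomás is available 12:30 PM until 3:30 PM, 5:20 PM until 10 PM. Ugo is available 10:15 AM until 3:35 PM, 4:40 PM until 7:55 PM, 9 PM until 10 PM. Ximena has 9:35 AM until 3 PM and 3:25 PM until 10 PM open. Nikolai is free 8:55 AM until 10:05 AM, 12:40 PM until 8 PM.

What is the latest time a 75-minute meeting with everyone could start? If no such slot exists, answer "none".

Wendy ∩ Tomás: 12:30-15:30, 17:20-22:00.
Wendy ∩ Tomás ∩ Ugo: 12:30-15:30, 17:20-19:55, 21:00-22:00.
Wendy ∩ Tomás ∩ Ugo ∩ Ximena: 12:30-15:00, 15:25-15:30, 17:20-19:55, 21:00-22:00.
Wendy ∩ Tomás ∩ Ugo ∩ Ximena ∩ Nikolai: 12:40-15:00, 15:25-15:30, 17:20-19:55.
The last common window of at least 75 minutes is 17:20-19:55; a 75-minute meeting can start as late as 18:40 and still end by 19:55.

18:40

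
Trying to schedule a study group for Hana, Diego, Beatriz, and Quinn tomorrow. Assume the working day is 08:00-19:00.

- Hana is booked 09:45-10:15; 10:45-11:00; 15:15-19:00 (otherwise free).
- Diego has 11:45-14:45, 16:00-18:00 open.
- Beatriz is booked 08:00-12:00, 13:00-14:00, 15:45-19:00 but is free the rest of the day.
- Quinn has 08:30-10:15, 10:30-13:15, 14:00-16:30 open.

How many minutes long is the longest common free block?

60

Hana free: 08:00-09:45, 10:15-10:45, 11:00-15:15 (invert busy blocks within the working day).
Diego free: 11:45-14:45, 16:00-18:00.
Beatriz free: 12:00-13:00, 14:00-15:45 (invert busy blocks within the working day).
Quinn free: 08:30-10:15, 10:30-13:15, 14:00-16:30.
Hana ∩ Diego: 11:45-14:45.
Hana ∩ Diego ∩ Beatriz: 12:00-13:00, 14:00-14:45.
Hana ∩ Diego ∩ Beatriz ∩ Quinn: 12:00-13:00, 14:00-14:45.
The longest is 12:00-13:00 at 60 minutes.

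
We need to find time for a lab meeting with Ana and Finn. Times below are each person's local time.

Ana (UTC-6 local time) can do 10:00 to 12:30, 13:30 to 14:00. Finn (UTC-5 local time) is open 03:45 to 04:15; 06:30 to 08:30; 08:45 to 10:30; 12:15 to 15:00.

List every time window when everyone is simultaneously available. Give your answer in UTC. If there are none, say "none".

Ana in UTC: 16:00-18:30, 19:30-20:00 (add 6h to convert from UTC-6).
Finn in UTC: 08:45-09:15, 11:30-13:30, 13:45-15:30, 17:15-20:00 (add 5h to convert from UTC-5).
Ana ∩ Finn: 17:15-18:30, 19:30-20:00.

17:15-18:30, 19:30-20:00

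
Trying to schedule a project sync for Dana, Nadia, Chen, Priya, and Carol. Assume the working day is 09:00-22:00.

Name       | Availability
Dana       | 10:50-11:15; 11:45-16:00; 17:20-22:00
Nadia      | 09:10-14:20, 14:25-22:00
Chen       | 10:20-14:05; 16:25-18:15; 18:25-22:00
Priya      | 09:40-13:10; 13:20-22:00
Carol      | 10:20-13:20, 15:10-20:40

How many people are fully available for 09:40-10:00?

Nadia and Priya can make the full 09:40-10:00 slot — that's 2.

2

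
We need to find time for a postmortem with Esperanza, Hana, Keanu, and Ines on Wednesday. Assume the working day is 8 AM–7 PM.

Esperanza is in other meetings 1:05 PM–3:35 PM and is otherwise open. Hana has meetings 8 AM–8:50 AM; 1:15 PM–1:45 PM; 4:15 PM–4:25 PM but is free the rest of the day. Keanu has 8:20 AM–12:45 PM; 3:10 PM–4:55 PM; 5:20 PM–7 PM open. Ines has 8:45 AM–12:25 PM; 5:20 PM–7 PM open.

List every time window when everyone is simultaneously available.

Esperanza free: 08:00-13:05, 15:35-19:00 (invert busy blocks within the working day).
Hana free: 08:50-13:15, 13:45-16:15, 16:25-19:00 (invert busy blocks within the working day).
Keanu free: 08:20-12:45, 15:10-16:55, 17:20-19:00.
Ines free: 08:45-12:25, 17:20-19:00.
Esperanza ∩ Hana: 08:50-13:05, 15:35-16:15, 16:25-19:00.
Esperanza ∩ Hana ∩ Keanu: 08:50-12:45, 15:35-16:15, 16:25-16:55, 17:20-19:00.
Esperanza ∩ Hana ∩ Keanu ∩ Ines: 08:50-12:25, 17:20-19:00.

08:50-12:25, 17:20-19:00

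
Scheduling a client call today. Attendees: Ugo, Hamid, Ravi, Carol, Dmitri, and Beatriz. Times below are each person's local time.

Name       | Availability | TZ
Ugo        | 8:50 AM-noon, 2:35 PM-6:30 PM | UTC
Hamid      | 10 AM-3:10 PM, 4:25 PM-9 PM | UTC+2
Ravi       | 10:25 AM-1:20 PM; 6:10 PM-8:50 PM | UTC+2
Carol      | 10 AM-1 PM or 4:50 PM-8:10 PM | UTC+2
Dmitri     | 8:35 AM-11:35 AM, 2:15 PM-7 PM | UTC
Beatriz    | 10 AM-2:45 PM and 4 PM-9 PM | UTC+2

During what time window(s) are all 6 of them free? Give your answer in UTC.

Ugo in UTC: 08:50-12:00, 14:35-18:30.
Hamid in UTC: 08:00-13:10, 14:25-19:00 (subtract 2h to convert from UTC+2).
Ravi in UTC: 08:25-11:20, 16:10-18:50 (subtract 2h to convert from UTC+2).
Carol in UTC: 08:00-11:00, 14:50-18:10 (subtract 2h to convert from UTC+2).
Dmitri in UTC: 08:35-11:35, 14:15-19:00.
Beatriz in UTC: 08:00-12:45, 14:00-19:00 (subtract 2h to convert from UTC+2).
Ugo ∩ Hamid: 08:50-12:00, 14:35-18:30.
Ugo ∩ Hamid ∩ Ravi: 08:50-11:20, 16:10-18:30.
Ugo ∩ Hamid ∩ Ravi ∩ Carol: 08:50-11:00, 16:10-18:10.
Ugo ∩ Hamid ∩ Ravi ∩ Carol ∩ Dmitri: 08:50-11:00, 16:10-18:10.
Ugo ∩ Hamid ∩ Ravi ∩ Carol ∩ Dmitri ∩ Beatriz: 08:50-11:00, 16:10-18:10.

08:50-11:00, 16:10-18:10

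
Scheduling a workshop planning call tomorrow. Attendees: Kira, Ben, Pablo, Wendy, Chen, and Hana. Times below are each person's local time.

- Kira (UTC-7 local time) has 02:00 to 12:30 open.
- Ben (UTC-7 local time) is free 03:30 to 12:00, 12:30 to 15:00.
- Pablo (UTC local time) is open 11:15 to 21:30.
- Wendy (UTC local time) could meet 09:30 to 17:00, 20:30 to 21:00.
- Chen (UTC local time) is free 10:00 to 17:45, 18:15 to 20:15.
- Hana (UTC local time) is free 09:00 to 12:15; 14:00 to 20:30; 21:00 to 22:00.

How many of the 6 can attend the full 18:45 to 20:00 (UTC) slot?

3

Kira in UTC: 09:00-19:30 (add 7h to convert from UTC-7).
Ben in UTC: 10:30-19:00, 19:30-22:00 (add 7h to convert from UTC-7).
Pablo in UTC: 11:15-21:30.
Wendy in UTC: 09:30-17:00, 20:30-21:00.
Chen in UTC: 10:00-17:45, 18:15-20:15.
Hana in UTC: 09:00-12:15, 14:00-20:30, 21:00-22:00.
Pablo, Chen, and Hana can make the full 18:45-20:00 slot — that's 3.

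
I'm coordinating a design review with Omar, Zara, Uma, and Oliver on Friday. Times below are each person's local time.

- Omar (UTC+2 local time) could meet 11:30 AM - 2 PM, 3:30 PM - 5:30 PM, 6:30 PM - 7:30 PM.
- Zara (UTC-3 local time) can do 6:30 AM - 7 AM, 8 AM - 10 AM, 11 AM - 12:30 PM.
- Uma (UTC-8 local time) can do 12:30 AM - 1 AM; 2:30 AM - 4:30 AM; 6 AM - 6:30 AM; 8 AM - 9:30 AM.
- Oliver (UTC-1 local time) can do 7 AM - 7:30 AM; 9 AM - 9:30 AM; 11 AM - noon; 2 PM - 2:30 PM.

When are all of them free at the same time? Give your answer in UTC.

none

Omar in UTC: 09:30-12:00, 13:30-15:30, 16:30-17:30 (subtract 2h to convert from UTC+2).
Zara in UTC: 09:30-10:00, 11:00-13:00, 14:00-15:30 (add 3h to convert from UTC-3).
Uma in UTC: 08:30-09:00, 10:30-12:30, 14:00-14:30, 16:00-17:30 (add 8h to convert from UTC-8).
Oliver in UTC: 08:00-08:30, 10:00-10:30, 12:00-13:00, 15:00-15:30 (add 1h to convert from UTC-1).
Omar ∩ Zara: 09:30-10:00, 11:00-12:00, 14:00-15:30.
Omar ∩ Zara ∩ Uma: 11:00-12:00, 14:00-14:30.
Omar ∩ Zara ∩ Uma ∩ Oliver: ∅.
There is no time when everyone is free.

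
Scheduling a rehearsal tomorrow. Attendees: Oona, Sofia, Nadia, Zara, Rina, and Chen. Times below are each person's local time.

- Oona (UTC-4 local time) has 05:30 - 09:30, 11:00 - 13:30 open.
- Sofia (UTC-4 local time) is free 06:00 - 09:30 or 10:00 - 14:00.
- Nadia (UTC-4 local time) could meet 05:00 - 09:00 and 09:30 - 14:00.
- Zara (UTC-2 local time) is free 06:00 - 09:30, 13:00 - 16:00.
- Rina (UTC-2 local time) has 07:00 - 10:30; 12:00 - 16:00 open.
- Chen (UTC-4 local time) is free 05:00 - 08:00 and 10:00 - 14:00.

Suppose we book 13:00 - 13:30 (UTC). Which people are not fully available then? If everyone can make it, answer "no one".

Chen, Nadia, Rina, Zara

Oona in UTC: 09:30-13:30, 15:00-17:30 (add 4h to convert from UTC-4).
Sofia in UTC: 10:00-13:30, 14:00-18:00 (add 4h to convert from UTC-4).
Nadia in UTC: 09:00-13:00, 13:30-18:00 (add 4h to convert from UTC-4).
Zara in UTC: 08:00-11:30, 15:00-18:00 (add 2h to convert from UTC-2).
Rina in UTC: 09:00-12:30, 14:00-18:00 (add 2h to convert from UTC-2).
Chen in UTC: 09:00-12:00, 14:00-18:00 (add 4h to convert from UTC-4).
Oona: free for 13:00-13:30. Sofia: free for 13:00-13:30. Nadia: not fully free for 13:00-13:30. Zara: not fully free for 13:00-13:30. Rina: not fully free for 13:00-13:30. Chen: not fully free for 13:00-13:30.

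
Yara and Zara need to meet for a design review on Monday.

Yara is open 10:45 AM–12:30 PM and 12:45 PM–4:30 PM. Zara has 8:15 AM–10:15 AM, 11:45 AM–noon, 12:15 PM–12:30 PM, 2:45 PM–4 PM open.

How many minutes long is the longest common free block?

75

Yara ∩ Zara: 11:45-12:00, 12:15-12:30, 14:45-16:00.
The longest is 14:45-16:00 at 75 minutes.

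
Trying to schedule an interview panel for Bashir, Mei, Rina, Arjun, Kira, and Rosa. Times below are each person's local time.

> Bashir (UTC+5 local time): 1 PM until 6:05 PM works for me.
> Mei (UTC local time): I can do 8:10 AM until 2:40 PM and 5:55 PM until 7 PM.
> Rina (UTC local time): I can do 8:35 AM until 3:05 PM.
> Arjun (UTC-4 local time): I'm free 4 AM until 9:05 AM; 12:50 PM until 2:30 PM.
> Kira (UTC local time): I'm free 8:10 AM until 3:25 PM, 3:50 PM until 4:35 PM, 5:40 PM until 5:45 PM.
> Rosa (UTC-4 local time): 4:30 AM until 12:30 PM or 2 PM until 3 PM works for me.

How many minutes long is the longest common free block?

270

Bashir in UTC: 08:00-13:05 (subtract 5h to convert from UTC+5).
Mei in UTC: 08:10-14:40, 17:55-19:00.
Rina in UTC: 08:35-15:05.
Arjun in UTC: 08:00-13:05, 16:50-18:30 (add 4h to convert from UTC-4).
Kira in UTC: 08:10-15:25, 15:50-16:35, 17:40-17:45.
Rosa in UTC: 08:30-16:30, 18:00-19:00 (add 4h to convert from UTC-4).
Bashir ∩ Mei: 08:10-13:05.
Bashir ∩ Mei ∩ Rina: 08:35-13:05.
Bashir ∩ Mei ∩ Rina ∩ Arjun: 08:35-13:05.
Bashir ∩ Mei ∩ Rina ∩ Arjun ∩ Kira: 08:35-13:05.
Bashir ∩ Mei ∩ Rina ∩ Arjun ∩ Kira ∩ Rosa: 08:35-13:05.
The longest is 08:35-13:05 at 270 minutes.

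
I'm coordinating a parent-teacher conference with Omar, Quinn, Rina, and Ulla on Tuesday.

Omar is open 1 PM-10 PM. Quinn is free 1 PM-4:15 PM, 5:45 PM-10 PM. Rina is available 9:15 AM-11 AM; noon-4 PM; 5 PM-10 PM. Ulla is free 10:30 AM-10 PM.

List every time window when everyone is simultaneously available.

13:00-16:00, 17:45-22:00

Omar ∩ Quinn: 13:00-16:15, 17:45-22:00.
Omar ∩ Quinn ∩ Rina: 13:00-16:00, 17:45-22:00.
Omar ∩ Quinn ∩ Rina ∩ Ulla: 13:00-16:00, 17:45-22:00.
So the common availability across everyone is 13:00-16:00, 17:45-22:00.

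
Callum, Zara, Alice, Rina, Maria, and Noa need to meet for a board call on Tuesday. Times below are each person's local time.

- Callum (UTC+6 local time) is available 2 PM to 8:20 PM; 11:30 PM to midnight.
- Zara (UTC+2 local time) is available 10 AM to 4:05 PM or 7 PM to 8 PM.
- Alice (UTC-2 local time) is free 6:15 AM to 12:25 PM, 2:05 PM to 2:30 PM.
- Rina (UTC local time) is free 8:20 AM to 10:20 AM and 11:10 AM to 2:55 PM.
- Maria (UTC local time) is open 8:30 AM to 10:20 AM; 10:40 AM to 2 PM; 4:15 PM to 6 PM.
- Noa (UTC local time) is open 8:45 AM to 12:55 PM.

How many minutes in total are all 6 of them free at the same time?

200

Callum in UTC: 08:00-14:20, 17:30-18:00 (subtract 6h to convert from UTC+6).
Zara in UTC: 08:00-14:05, 17:00-18:00 (subtract 2h to convert from UTC+2).
Alice in UTC: 08:15-14:25, 16:05-16:30 (add 2h to convert from UTC-2).
Rina in UTC: 08:20-10:20, 11:10-14:55.
Maria in UTC: 08:30-10:20, 10:40-14:00, 16:15-18:00.
Noa in UTC: 08:45-12:55.
Callum ∩ Zara: 08:00-14:05, 17:30-18:00.
Callum ∩ Zara ∩ Alice: 08:15-14:05.
Callum ∩ Zara ∩ Alice ∩ Rina: 08:20-10:20, 11:10-14:05.
Callum ∩ Zara ∩ Alice ∩ Rina ∩ Maria: 08:30-10:20, 11:10-14:00.
Callum ∩ Zara ∩ Alice ∩ Rina ∩ Maria ∩ Noa: 08:45-10:20, 11:10-12:55.
So the common availability across everyone is 08:45-10:20, 11:10-12:55.
Summing the common windows: 95 + 105 = 200 minutes.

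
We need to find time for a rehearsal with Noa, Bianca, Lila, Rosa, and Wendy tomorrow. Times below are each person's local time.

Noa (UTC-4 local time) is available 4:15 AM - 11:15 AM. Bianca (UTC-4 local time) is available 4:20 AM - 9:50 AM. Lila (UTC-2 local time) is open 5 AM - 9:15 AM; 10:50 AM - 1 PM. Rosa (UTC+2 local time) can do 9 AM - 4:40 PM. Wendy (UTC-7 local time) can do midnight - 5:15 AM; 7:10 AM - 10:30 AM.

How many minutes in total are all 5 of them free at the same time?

175

Noa in UTC: 08:15-15:15 (add 4h to convert from UTC-4).
Bianca in UTC: 08:20-13:50 (add 4h to convert from UTC-4).
Lila in UTC: 07:00-11:15, 12:50-15:00 (add 2h to convert from UTC-2).
Rosa in UTC: 07:00-14:40 (subtract 2h to convert from UTC+2).
Wendy in UTC: 07:00-12:15, 14:10-17:30 (add 7h to convert from UTC-7).
Noa ∩ Bianca: 08:20-13:50.
Noa ∩ Bianca ∩ Lila: 08:20-11:15, 12:50-13:50.
Noa ∩ Bianca ∩ Lila ∩ Rosa: 08:20-11:15, 12:50-13:50.
Noa ∩ Bianca ∩ Lila ∩ Rosa ∩ Wendy: 08:20-11:15.
Those are the intersection windows.
That's a single block of 175 minutes.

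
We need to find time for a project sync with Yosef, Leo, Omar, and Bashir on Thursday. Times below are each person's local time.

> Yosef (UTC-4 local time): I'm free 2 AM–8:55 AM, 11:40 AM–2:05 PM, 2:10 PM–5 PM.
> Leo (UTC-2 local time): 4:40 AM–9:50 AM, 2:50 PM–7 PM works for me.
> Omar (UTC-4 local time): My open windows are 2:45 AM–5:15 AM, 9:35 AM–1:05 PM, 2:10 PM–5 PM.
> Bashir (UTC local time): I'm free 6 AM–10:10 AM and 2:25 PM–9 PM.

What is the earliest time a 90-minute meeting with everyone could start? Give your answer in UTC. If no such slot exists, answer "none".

Yosef in UTC: 06:00-12:55, 15:40-18:05, 18:10-21:00 (add 4h to convert from UTC-4).
Leo in UTC: 06:40-11:50, 16:50-21:00 (add 2h to convert from UTC-2).
Omar in UTC: 06:45-09:15, 13:35-17:05, 18:10-21:00 (add 4h to convert from UTC-4).
Bashir in UTC: 06:00-10:10, 14:25-21:00.
Yosef ∩ Leo: 06:40-11:50, 16:50-18:05, 18:10-21:00.
Yosef ∩ Leo ∩ Omar: 06:45-09:15, 16:50-17:05, 18:10-21:00.
Yosef ∩ Leo ∩ Omar ∩ Bashir: 06:45-09:15, 16:50-17:05, 18:10-21:00.
Those are the intersection windows.
The first common window of at least 90 minutes is 06:45-09:15, so the earliest start is 06:45.

06:45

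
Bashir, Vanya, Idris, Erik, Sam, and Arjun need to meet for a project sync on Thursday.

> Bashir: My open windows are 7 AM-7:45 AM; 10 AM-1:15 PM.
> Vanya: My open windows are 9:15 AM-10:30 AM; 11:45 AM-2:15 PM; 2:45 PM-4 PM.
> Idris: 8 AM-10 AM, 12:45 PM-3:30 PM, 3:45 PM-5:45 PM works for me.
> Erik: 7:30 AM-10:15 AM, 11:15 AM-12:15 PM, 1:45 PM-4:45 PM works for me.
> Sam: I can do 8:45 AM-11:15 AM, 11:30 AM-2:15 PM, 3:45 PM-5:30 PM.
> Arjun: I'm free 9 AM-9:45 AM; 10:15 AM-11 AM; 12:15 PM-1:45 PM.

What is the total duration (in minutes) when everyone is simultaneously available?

0

Bashir ∩ Vanya: 10:00-10:30, 11:45-13:15.
Bashir ∩ Vanya ∩ Idris: 12:45-13:15.
Bashir ∩ Vanya ∩ Idris ∩ Erik: ∅.
Bashir ∩ Vanya ∩ Idris ∩ Erik ∩ Sam: ∅.
Bashir ∩ Vanya ∩ Idris ∩ Erik ∩ Sam ∩ Arjun: ∅.
There is no time when everyone is free.
There is no common window, so the total is 0 minutes.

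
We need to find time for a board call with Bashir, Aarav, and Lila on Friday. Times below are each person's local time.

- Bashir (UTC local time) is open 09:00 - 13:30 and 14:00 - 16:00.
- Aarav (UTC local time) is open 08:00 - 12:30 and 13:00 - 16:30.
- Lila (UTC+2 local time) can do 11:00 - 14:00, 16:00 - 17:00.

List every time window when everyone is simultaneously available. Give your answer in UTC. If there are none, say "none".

09:00-12:00, 14:00-15:00

Bashir in UTC: 09:00-13:30, 14:00-16:00.
Aarav in UTC: 08:00-12:30, 13:00-16:30.
Lila in UTC: 09:00-12:00, 14:00-15:00 (subtract 2h to convert from UTC+2).
Bashir ∩ Aarav: 09:00-12:30, 13:00-13:30, 14:00-16:00.
Bashir ∩ Aarav ∩ Lila: 09:00-12:00, 14:00-15:00.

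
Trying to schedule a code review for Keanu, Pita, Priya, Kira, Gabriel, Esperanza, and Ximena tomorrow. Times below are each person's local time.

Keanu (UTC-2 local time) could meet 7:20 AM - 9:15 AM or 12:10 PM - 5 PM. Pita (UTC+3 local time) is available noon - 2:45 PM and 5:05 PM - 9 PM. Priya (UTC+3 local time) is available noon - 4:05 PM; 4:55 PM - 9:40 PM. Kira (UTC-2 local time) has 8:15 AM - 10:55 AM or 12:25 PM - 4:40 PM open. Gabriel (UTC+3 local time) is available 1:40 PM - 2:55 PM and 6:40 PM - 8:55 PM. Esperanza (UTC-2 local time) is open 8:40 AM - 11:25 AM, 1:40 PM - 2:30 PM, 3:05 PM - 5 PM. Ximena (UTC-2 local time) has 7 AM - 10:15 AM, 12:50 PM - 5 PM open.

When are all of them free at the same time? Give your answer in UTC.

10:40-11:15, 15:40-16:30, 17:05-17:55

Keanu in UTC: 09:20-11:15, 14:10-19:00 (add 2h to convert from UTC-2).
Pita in UTC: 09:00-11:45, 14:05-18:00 (subtract 3h to convert from UTC+3).
Priya in UTC: 09:00-13:05, 13:55-18:40 (subtract 3h to convert from UTC+3).
Kira in UTC: 10:15-12:55, 14:25-18:40 (add 2h to convert from UTC-2).
Gabriel in UTC: 10:40-11:55, 15:40-17:55 (subtract 3h to convert from UTC+3).
Esperanza in UTC: 10:40-13:25, 15:40-16:30, 17:05-19:00 (add 2h to convert from UTC-2).
Ximena in UTC: 09:00-12:15, 14:50-19:00 (add 2h to convert from UTC-2).
Keanu ∩ Pita: 09:20-11:15, 14:10-18:00.
Keanu ∩ Pita ∩ Priya: 09:20-11:15, 14:10-18:00.
Keanu ∩ Pita ∩ Priya ∩ Kira: 10:15-11:15, 14:25-18:00.
Keanu ∩ Pita ∩ Priya ∩ Kira ∩ Gabriel: 10:40-11:15, 15:40-17:55.
Keanu ∩ Pita ∩ Priya ∩ Kira ∩ Gabriel ∩ Esperanza: 10:40-11:15, 15:40-16:30, 17:05-17:55.
Keanu ∩ Pita ∩ Priya ∩ Kira ∩ Gabriel ∩ Esperanza ∩ Ximena: 10:40-11:15, 15:40-16:30, 17:05-17:55.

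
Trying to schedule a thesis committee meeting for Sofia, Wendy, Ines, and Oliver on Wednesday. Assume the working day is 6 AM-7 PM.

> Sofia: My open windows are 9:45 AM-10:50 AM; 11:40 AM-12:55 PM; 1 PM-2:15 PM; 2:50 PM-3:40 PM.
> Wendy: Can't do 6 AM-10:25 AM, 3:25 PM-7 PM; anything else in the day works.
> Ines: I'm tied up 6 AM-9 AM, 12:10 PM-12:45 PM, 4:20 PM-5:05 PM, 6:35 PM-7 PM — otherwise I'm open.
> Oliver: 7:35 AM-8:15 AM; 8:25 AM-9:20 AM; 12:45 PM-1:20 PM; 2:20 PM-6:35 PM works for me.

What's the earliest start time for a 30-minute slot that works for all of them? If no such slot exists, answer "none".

Sofia free: 09:45-10:50, 11:40-12:55, 13:00-14:15, 14:50-15:40.
Wendy free: 10:25-15:25 (invert busy blocks within the working day).
Ines free: 09:00-12:10, 12:45-16:20, 17:05-18:35 (invert busy blocks within the working day).
Oliver free: 07:35-08:15, 08:25-09:20, 12:45-13:20, 14:20-18:35.
Sofia ∩ Wendy: 10:25-10:50, 11:40-12:55, 13:00-14:15, 14:50-15:25.
Sofia ∩ Wendy ∩ Ines: 10:25-10:50, 11:40-12:10, 12:45-12:55, 13:00-14:15, 14:50-15:25.
Sofia ∩ Wendy ∩ Ines ∩ Oliver: 12:45-12:55, 13:00-13:20, 14:50-15:25.
So the common availability across everyone is 12:45-12:55, 13:00-13:20, 14:50-15:25.
The first common window of at least 30 minutes is 14:50-15:25, so the earliest start is 14:50.

14:50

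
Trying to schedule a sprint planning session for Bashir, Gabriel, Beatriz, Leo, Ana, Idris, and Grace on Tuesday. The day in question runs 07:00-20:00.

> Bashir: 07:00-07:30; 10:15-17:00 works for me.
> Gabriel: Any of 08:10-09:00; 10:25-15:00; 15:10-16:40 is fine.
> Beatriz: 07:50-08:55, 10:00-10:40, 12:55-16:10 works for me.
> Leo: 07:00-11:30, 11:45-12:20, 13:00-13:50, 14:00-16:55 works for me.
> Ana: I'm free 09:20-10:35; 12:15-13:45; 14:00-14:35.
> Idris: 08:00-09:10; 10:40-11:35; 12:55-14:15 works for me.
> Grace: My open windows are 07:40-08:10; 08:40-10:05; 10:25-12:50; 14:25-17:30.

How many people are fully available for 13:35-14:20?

Bashir, Gabriel, and Beatriz can make the full 13:35-14:20 slot — that's 3.

3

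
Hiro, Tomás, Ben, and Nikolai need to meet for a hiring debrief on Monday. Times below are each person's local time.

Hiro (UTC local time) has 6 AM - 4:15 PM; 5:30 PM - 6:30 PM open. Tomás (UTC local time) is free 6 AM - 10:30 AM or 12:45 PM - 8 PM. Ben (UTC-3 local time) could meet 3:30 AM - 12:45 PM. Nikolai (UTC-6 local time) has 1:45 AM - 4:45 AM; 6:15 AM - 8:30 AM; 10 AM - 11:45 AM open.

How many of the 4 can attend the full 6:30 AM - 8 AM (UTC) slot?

3

Hiro in UTC: 06:00-16:15, 17:30-18:30.
Tomás in UTC: 06:00-10:30, 12:45-20:00.
Ben in UTC: 06:30-15:45 (add 3h to convert from UTC-3).
Nikolai in UTC: 07:45-10:45, 12:15-14:30, 16:00-17:45 (add 6h to convert from UTC-6).
Hiro, Tomás, and Ben can make the full 06:30-08:00 slot — that's 3.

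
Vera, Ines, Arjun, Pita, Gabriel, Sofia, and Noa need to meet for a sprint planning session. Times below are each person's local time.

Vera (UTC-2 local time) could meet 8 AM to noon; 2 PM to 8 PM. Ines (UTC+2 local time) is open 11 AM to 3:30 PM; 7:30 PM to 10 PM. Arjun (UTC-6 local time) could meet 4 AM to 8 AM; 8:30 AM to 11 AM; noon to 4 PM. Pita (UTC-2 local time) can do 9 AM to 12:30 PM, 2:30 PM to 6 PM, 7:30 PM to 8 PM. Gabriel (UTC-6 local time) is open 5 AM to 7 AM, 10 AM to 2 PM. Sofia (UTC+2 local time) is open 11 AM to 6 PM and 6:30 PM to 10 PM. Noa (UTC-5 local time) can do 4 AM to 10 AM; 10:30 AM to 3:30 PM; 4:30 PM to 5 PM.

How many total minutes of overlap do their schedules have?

240

Vera in UTC: 10:00-14:00, 16:00-22:00 (add 2h to convert from UTC-2).
Ines in UTC: 09:00-13:30, 17:30-20:00 (subtract 2h to convert from UTC+2).
Arjun in UTC: 10:00-14:00, 14:30-17:00, 18:00-22:00 (add 6h to convert from UTC-6).
Pita in UTC: 11:00-14:30, 16:30-20:00, 21:30-22:00 (add 2h to convert from UTC-2).
Gabriel in UTC: 11:00-13:00, 16:00-20:00 (add 6h to convert from UTC-6).
Sofia in UTC: 09:00-16:00, 16:30-20:00 (subtract 2h to convert from UTC+2).
Noa in UTC: 09:00-15:00, 15:30-20:30, 21:30-22:00 (add 5h to convert from UTC-5).
Vera ∩ Ines: 10:00-13:30, 17:30-20:00.
Vera ∩ Ines ∩ Arjun: 10:00-13:30, 18:00-20:00.
Vera ∩ Ines ∩ Arjun ∩ Pita: 11:00-13:30, 18:00-20:00.
Vera ∩ Ines ∩ Arjun ∩ Pita ∩ Gabriel: 11:00-13:00, 18:00-20:00.
Vera ∩ Ines ∩ Arjun ∩ Pita ∩ Gabriel ∩ Sofia: 11:00-13:00, 18:00-20:00.
Vera ∩ Ines ∩ Arjun ∩ Pita ∩ Gabriel ∩ Sofia ∩ Noa: 11:00-13:00, 18:00-20:00.
Summing the common windows: 120 + 120 = 240 minutes.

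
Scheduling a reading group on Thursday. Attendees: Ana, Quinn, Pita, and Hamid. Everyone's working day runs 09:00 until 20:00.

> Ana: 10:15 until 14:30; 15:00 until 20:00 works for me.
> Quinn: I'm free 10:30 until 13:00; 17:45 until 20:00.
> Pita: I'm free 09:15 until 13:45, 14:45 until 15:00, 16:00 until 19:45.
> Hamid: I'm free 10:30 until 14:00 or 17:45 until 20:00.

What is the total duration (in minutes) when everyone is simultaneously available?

270

Ana ∩ Quinn: 10:30-13:00, 17:45-20:00.
Ana ∩ Quinn ∩ Pita: 10:30-13:00, 17:45-19:45.
Ana ∩ Quinn ∩ Pita ∩ Hamid: 10:30-13:00, 17:45-19:45.
Summing the common windows: 150 + 120 = 270 minutes.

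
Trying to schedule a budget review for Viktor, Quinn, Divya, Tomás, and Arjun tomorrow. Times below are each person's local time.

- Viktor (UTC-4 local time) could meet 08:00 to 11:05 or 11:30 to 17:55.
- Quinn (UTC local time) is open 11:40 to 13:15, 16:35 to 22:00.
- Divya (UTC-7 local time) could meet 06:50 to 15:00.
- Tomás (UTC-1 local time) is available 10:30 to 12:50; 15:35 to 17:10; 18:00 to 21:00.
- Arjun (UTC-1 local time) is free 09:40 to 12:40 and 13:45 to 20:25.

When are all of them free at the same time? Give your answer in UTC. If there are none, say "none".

16:35-18:10, 19:00-21:25

Viktor in UTC: 12:00-15:05, 15:30-21:55 (add 4h to convert from UTC-4).
Quinn in UTC: 11:40-13:15, 16:35-22:00.
Divya in UTC: 13:50-22:00 (add 7h to convert from UTC-7).
Tomás in UTC: 11:30-13:50, 16:35-18:10, 19:00-22:00 (add 1h to convert from UTC-1).
Arjun in UTC: 10:40-13:40, 14:45-21:25 (add 1h to convert from UTC-1).
Viktor ∩ Quinn: 12:00-13:15, 16:35-21:55.
Viktor ∩ Quinn ∩ Divya: 16:35-21:55.
Viktor ∩ Quinn ∩ Divya ∩ Tomás: 16:35-18:10, 19:00-21:55.
Viktor ∩ Quinn ∩ Divya ∩ Tomás ∩ Arjun: 16:35-18:10, 19:00-21:25.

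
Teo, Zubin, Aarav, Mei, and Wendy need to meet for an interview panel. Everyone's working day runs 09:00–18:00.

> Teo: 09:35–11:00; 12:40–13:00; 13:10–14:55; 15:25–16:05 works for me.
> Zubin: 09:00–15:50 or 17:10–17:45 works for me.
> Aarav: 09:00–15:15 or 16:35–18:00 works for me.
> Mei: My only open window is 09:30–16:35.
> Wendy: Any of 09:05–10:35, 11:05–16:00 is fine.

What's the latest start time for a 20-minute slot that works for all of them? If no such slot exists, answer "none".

Teo ∩ Zubin: 09:35-11:00, 12:40-13:00, 13:10-14:55, 15:25-15:50.
Teo ∩ Zubin ∩ Aarav: 09:35-11:00, 12:40-13:00, 13:10-14:55.
Teo ∩ Zubin ∩ Aarav ∩ Mei: 09:35-11:00, 12:40-13:00, 13:10-14:55.
Teo ∩ Zubin ∩ Aarav ∩ Mei ∩ Wendy: 09:35-10:35, 12:40-13:00, 13:10-14:55.
The last common window of at least 20 minutes is 13:10-14:55; a 20-minute meeting can start as late as 14:35 and still end by 14:55.

14:35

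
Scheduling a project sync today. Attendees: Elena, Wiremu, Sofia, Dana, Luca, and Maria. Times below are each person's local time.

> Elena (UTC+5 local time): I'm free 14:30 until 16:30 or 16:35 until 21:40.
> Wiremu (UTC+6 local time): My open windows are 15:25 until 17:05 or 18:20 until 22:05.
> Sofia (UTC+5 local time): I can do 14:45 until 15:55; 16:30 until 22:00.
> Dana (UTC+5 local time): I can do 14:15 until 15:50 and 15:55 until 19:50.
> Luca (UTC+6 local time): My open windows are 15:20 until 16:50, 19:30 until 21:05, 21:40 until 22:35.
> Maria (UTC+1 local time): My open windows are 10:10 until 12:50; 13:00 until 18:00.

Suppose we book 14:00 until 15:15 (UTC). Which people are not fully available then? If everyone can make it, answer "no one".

Elena in UTC: 09:30-11:30, 11:35-16:40 (subtract 5h to convert from UTC+5).
Wiremu in UTC: 09:25-11:05, 12:20-16:05 (subtract 6h to convert from UTC+6).
Sofia in UTC: 09:45-10:55, 11:30-17:00 (subtract 5h to convert from UTC+5).
Dana in UTC: 09:15-10:50, 10:55-14:50 (subtract 5h to convert from UTC+5).
Luca in UTC: 09:20-10:50, 13:30-15:05, 15:40-16:35 (subtract 6h to convert from UTC+6).
Maria in UTC: 09:10-11:50, 12:00-17:00 (subtract 1h to convert from UTC+1).
Elena: free for 14:00-15:15. Wiremu: free for 14:00-15:15. Sofia: free for 14:00-15:15. Dana: not fully free for 14:00-15:15. Luca: not fully free for 14:00-15:15. Maria: free for 14:00-15:15.

Dana, Luca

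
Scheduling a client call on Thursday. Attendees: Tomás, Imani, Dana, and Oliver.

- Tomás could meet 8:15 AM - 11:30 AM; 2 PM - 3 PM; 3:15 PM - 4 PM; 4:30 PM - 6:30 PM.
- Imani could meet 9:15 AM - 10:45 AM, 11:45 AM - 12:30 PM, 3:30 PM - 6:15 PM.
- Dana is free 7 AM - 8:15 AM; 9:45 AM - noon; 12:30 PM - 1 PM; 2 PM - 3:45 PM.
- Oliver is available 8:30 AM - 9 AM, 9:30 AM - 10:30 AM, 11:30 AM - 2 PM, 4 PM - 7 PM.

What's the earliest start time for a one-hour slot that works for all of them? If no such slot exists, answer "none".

none

Tomás ∩ Imani: 09:15-10:45, 15:30-16:00, 16:30-18:15.
Tomás ∩ Imani ∩ Dana: 09:45-10:45, 15:30-15:45.
Tomás ∩ Imani ∩ Dana ∩ Oliver: 09:45-10:30.
No common window is at least 60 minutes long.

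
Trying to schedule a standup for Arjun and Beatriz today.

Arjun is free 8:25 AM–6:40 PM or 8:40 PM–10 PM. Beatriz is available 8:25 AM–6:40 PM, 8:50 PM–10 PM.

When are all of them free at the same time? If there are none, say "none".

Arjun ∩ Beatriz: 08:25-18:40, 20:50-22:00.

08:25-18:40, 20:50-22:00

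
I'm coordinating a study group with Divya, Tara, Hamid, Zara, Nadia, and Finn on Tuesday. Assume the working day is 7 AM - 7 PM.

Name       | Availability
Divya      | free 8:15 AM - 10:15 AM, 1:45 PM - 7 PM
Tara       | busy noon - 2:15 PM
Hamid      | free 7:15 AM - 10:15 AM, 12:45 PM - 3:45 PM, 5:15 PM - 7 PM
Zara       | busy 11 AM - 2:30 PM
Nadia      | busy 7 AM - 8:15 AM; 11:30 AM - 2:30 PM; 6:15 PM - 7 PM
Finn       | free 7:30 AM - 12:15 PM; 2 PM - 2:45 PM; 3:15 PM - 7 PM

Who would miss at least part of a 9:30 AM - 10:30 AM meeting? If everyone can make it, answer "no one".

Divya free: 08:15-10:15, 13:45-19:00.
Tara free: 07:00-12:00, 14:15-19:00 (invert busy blocks within the working day).
Hamid free: 07:15-10:15, 12:45-15:45, 17:15-19:00.
Zara free: 07:00-11:00, 14:30-19:00 (invert busy blocks within the working day).
Nadia free: 08:15-11:30, 14:30-18:15 (invert busy blocks within the working day).
Finn free: 07:30-12:15, 14:00-14:45, 15:15-19:00.
Divya: not fully free for 09:30-10:30. Tara: free for 09:30-10:30. Hamid: not fully free for 09:30-10:30. Zara: free for 09:30-10:30. Nadia: free for 09:30-10:30. Finn: free for 09:30-10:30.

Divya, Hamid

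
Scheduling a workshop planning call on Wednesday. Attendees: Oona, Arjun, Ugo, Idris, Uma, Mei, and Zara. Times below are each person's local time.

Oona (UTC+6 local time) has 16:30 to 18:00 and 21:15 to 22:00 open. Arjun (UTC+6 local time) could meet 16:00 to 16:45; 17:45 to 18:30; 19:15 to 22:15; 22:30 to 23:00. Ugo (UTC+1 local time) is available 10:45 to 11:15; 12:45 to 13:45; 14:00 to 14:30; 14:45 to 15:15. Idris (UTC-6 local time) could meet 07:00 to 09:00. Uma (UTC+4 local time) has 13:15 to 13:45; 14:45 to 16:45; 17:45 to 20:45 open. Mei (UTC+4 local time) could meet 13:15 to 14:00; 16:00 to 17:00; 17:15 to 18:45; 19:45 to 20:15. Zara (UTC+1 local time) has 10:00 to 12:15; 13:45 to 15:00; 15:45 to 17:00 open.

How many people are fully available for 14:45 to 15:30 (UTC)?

3

Oona in UTC: 10:30-12:00, 15:15-16:00 (subtract 6h to convert from UTC+6).
Arjun in UTC: 10:00-10:45, 11:45-12:30, 13:15-16:15, 16:30-17:00 (subtract 6h to convert from UTC+6).
Ugo in UTC: 09:45-10:15, 11:45-12:45, 13:00-13:30, 13:45-14:15 (subtract 1h to convert from UTC+1).
Idris in UTC: 13:00-15:00 (add 6h to convert from UTC-6).
Uma in UTC: 09:15-09:45, 10:45-12:45, 13:45-16:45 (subtract 4h to convert from UTC+4).
Mei in UTC: 09:15-10:00, 12:00-13:00, 13:15-14:45, 15:45-16:15 (subtract 4h to convert from UTC+4).
Zara in UTC: 09:00-11:15, 12:45-14:00, 14:45-16:00 (subtract 1h to convert from UTC+1).
Arjun, Uma, and Zara can make the full 14:45-15:30 slot — that's 3.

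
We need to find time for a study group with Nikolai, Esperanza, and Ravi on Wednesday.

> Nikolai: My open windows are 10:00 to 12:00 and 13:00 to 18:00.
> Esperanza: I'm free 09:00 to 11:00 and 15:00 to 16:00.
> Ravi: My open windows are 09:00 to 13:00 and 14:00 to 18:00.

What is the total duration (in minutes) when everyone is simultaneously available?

120

Nikolai ∩ Esperanza: 10:00-11:00, 15:00-16:00.
Nikolai ∩ Esperanza ∩ Ravi: 10:00-11:00, 15:00-16:00.
So the common availability across everyone is 10:00-11:00, 15:00-16:00.
Summing the common windows: 60 + 60 = 120 minutes.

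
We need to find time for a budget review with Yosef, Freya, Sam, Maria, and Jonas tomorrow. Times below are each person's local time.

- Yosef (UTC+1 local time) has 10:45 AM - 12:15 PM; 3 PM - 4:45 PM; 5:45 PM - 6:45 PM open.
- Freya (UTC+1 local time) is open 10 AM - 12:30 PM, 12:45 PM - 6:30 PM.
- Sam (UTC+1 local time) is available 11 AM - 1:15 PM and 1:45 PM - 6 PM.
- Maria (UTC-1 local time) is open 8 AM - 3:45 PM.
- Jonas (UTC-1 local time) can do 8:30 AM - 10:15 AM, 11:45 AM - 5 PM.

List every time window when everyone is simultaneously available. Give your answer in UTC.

Yosef in UTC: 09:45-11:15, 14:00-15:45, 16:45-17:45 (subtract 1h to convert from UTC+1).
Freya in UTC: 09:00-11:30, 11:45-17:30 (subtract 1h to convert from UTC+1).
Sam in UTC: 10:00-12:15, 12:45-17:00 (subtract 1h to convert from UTC+1).
Maria in UTC: 09:00-16:45 (add 1h to convert from UTC-1).
Jonas in UTC: 09:30-11:15, 12:45-18:00 (add 1h to convert from UTC-1).
Yosef ∩ Freya: 09:45-11:15, 14:00-15:45, 16:45-17:30.
Yosef ∩ Freya ∩ Sam: 10:00-11:15, 14:00-15:45, 16:45-17:00.
Yosef ∩ Freya ∩ Sam ∩ Maria: 10:00-11:15, 14:00-15:45.
Yosef ∩ Freya ∩ Sam ∩ Maria ∩ Jonas: 10:00-11:15, 14:00-15:45.

10:00-11:15, 14:00-15:45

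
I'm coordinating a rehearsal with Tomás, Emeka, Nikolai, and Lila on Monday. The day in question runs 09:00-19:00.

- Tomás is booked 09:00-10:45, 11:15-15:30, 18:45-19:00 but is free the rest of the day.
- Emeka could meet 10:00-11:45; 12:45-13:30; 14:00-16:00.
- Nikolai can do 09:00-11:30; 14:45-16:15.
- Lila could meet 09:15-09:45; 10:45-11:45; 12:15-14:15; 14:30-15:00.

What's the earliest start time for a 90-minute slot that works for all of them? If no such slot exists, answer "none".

Tomás free: 10:45-11:15, 15:30-18:45 (invert busy blocks within the working day).
Emeka free: 10:00-11:45, 12:45-13:30, 14:00-16:00.
Nikolai free: 09:00-11:30, 14:45-16:15.
Lila free: 09:15-09:45, 10:45-11:45, 12:15-14:15, 14:30-15:00.
Tomás ∩ Emeka: 10:45-11:15, 15:30-16:00.
Tomás ∩ Emeka ∩ Nikolai: 10:45-11:15, 15:30-16:00.
Tomás ∩ Emeka ∩ Nikolai ∩ Lila: 10:45-11:15.
No common window is at least 90 minutes long.

none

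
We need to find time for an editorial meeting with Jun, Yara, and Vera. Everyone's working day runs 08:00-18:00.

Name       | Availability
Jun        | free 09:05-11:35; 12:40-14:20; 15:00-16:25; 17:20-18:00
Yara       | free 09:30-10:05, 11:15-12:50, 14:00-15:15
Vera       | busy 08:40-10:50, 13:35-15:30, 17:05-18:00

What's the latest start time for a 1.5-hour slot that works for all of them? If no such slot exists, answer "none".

Jun free: 09:05-11:35, 12:40-14:20, 15:00-16:25, 17:20-18:00.
Yara free: 09:30-10:05, 11:15-12:50, 14:00-15:15.
Vera free: 08:00-08:40, 10:50-13:35, 15:30-17:05 (invert busy blocks within the working day).
Jun ∩ Yara: 09:30-10:05, 11:15-11:35, 12:40-12:50, 14:00-14:20, 15:00-15:15.
Jun ∩ Yara ∩ Vera: 11:15-11:35, 12:40-12:50.
Those are the intersection windows.
No common window is at least 90 minutes long.

none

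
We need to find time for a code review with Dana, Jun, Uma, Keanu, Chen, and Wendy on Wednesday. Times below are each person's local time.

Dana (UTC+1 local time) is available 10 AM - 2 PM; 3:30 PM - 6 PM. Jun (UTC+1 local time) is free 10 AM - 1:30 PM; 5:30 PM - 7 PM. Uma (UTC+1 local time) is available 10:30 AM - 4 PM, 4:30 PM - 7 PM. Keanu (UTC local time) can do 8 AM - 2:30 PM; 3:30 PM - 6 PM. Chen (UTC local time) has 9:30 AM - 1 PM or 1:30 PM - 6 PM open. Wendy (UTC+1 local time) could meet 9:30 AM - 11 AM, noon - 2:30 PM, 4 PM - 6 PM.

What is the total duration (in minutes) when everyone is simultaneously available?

150

Dana in UTC: 09:00-13:00, 14:30-17:00 (subtract 1h to convert from UTC+1).
Jun in UTC: 09:00-12:30, 16:30-18:00 (subtract 1h to convert from UTC+1).
Uma in UTC: 09:30-15:00, 15:30-18:00 (subtract 1h to convert from UTC+1).
Keanu in UTC: 08:00-14:30, 15:30-18:00.
Chen in UTC: 09:30-13:00, 13:30-18:00.
Wendy in UTC: 08:30-10:00, 11:00-13:30, 15:00-17:00 (subtract 1h to convert from UTC+1).
Dana ∩ Jun: 09:00-12:30, 16:30-17:00.
Dana ∩ Jun ∩ Uma: 09:30-12:30, 16:30-17:00.
Dana ∩ Jun ∩ Uma ∩ Keanu: 09:30-12:30, 16:30-17:00.
Dana ∩ Jun ∩ Uma ∩ Keanu ∩ Chen: 09:30-12:30, 16:30-17:00.
Dana ∩ Jun ∩ Uma ∩ Keanu ∩ Chen ∩ Wendy: 09:30-10:00, 11:00-12:30, 16:30-17:00.
Those are the intersection windows.
Summing the common windows: 30 + 90 + 30 = 150 minutes.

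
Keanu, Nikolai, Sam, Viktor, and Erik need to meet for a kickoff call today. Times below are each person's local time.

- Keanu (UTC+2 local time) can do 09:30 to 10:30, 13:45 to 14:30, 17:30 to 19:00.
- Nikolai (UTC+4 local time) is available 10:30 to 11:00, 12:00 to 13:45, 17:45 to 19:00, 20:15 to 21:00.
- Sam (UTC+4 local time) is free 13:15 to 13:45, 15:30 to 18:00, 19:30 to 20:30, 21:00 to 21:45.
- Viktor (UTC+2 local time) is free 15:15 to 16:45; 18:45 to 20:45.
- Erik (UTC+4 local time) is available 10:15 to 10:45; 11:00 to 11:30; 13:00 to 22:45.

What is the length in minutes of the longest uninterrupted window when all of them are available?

Keanu in UTC: 07:30-08:30, 11:45-12:30, 15:30-17:00 (subtract 2h to convert from UTC+2).
Nikolai in UTC: 06:30-07:00, 08:00-09:45, 13:45-15:00, 16:15-17:00 (subtract 4h to convert from UTC+4).
Sam in UTC: 09:15-09:45, 11:30-14:00, 15:30-16:30, 17:00-17:45 (subtract 4h to convert from UTC+4).
Viktor in UTC: 13:15-14:45, 16:45-18:45 (subtract 2h to convert from UTC+2).
Erik in UTC: 06:15-06:45, 07:00-07:30, 09:00-18:45 (subtract 4h to convert from UTC+4).
Keanu ∩ Nikolai: 08:00-08:30, 16:15-17:00.
Keanu ∩ Nikolai ∩ Sam: 16:15-16:30.
Keanu ∩ Nikolai ∩ Sam ∩ Viktor: ∅.
Keanu ∩ Nikolai ∩ Sam ∩ Viktor ∩ Erik: ∅.
There is no time when everyone is free.
No common window exists, so the longest block is 0 minutes.

0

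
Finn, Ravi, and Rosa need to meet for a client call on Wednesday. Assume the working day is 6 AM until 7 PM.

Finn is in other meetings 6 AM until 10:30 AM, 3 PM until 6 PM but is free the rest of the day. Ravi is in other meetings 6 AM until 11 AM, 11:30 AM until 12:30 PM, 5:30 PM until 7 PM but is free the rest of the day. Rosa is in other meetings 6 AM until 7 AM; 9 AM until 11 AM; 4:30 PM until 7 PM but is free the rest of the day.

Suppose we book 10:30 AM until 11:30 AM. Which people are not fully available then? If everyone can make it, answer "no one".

Finn free: 10:30-15:00, 18:00-19:00 (invert busy blocks within the working day).
Ravi free: 11:00-11:30, 12:30-17:30 (invert busy blocks within the working day).
Rosa free: 07:00-09:00, 11:00-16:30 (invert busy blocks within the working day).
Finn: free for 10:30-11:30. Ravi: not fully free for 10:30-11:30. Rosa: not fully free for 10:30-11:30.

Ravi, Rosa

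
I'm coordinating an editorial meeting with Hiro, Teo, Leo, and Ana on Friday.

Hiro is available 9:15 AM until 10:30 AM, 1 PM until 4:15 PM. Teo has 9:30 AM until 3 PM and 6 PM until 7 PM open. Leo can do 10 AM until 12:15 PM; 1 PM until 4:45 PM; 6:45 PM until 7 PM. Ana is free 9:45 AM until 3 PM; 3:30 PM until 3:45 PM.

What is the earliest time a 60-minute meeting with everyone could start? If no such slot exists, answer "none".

Hiro ∩ Teo: 09:30-10:30, 13:00-15:00.
Hiro ∩ Teo ∩ Leo: 10:00-10:30, 13:00-15:00.
Hiro ∩ Teo ∩ Leo ∩ Ana: 10:00-10:30, 13:00-15:00.
Those are the intersection windows.
The first common window of at least 60 minutes is 13:00-15:00, so the earliest start is 13:00.

13:00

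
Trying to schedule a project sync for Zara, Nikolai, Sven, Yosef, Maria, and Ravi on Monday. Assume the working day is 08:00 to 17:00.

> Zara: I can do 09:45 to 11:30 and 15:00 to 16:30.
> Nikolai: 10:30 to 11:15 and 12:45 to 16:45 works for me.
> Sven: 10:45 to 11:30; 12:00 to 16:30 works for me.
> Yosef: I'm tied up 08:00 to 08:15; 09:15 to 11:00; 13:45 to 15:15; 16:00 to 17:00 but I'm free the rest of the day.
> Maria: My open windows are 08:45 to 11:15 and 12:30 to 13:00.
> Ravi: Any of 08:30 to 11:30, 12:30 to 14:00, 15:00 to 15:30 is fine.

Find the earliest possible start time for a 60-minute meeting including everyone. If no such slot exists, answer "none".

none

Zara free: 09:45-11:30, 15:00-16:30.
Nikolai free: 10:30-11:15, 12:45-16:45.
Sven free: 10:45-11:30, 12:00-16:30.
Yosef free: 08:15-09:15, 11:00-13:45, 15:15-16:00 (invert busy blocks within the working day).
Maria free: 08:45-11:15, 12:30-13:00.
Ravi free: 08:30-11:30, 12:30-14:00, 15:00-15:30.
Zara ∩ Nikolai: 10:30-11:15, 15:00-16:30.
Zara ∩ Nikolai ∩ Sven: 10:45-11:15, 15:00-16:30.
Zara ∩ Nikolai ∩ Sven ∩ Yosef: 11:00-11:15, 15:15-16:00.
Zara ∩ Nikolai ∩ Sven ∩ Yosef ∩ Maria: 11:00-11:15.
Zara ∩ Nikolai ∩ Sven ∩ Yosef ∩ Maria ∩ Ravi: 11:00-11:15.
Those are the intersection windows.
No common window is at least 60 minutes long.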